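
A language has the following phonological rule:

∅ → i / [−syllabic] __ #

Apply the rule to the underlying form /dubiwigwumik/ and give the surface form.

the form ends in the consonant /k/, so [i] is inserted word-finally.
Surface form: [dubiwigwumiki].

dubiwigwumiki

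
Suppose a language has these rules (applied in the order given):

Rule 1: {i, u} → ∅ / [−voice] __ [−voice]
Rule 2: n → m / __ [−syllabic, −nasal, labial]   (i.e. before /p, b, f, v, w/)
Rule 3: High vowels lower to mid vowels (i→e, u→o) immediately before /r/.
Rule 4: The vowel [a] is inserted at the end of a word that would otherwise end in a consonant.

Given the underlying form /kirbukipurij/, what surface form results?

kerbukporija

Rule 1 (high vowel syncope): /i/ is a high vowel flanked by voiceless consonants /k/ and /p/, so it deletes. /kirbukipurij/ → kirbukpurij.
Rule 2 (nasal place assimilation): no segment meets the environment; /kirbukpurij/ is unchanged.
Rule 3 (pre-rhotic lowering): /i/ is a high vowel immediately before /r/, so it lowers to [e]. /u/ is a high vowel immediately before /r/, so it lowers to [o]. /kirbukpurij/ → kerbukporij.
Rule 4 (final a-epenthesis): the form ends in the consonant /j/, so [a] is inserted word-finally. /kerbukporij/ → kerbukporija.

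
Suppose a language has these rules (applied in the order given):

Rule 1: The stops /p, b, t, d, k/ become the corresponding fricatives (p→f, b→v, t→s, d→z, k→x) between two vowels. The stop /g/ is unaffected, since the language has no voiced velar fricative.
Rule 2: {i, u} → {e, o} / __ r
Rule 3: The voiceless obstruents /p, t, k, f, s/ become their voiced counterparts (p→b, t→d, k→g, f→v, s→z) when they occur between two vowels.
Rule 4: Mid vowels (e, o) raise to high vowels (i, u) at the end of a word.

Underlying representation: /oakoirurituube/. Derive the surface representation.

Rule 1 (intervocalic spirantization): /k/ is a stop between vowels /a/ and /o/, so it spirantizes to the fricative [x]. /t/ is a stop between vowels /i/ and /u/, so it spirantizes to the fricative [s]. /b/ is a stop between vowels /u/ and /e/, so it spirantizes to the fricative [v]. /oakoirurituube/ → oaxoirurisuuve.
Rule 2 (pre-rhotic lowering): /i/ is a high vowel immediately before /r/, so it lowers to [e]. /u/ is a high vowel immediately before /r/, so it lowers to [o]. /oaxoirurisuuve/ → oaxoerorisuuve.
Rule 3 (intervocalic voicing): /s/ is a voiceless obstruent between vowels /i/ and /u/, so it voices to [z]. /oaxoerorisuuve/ → oaxoerorizuuve.
Rule 4 (final vowel raising): /e/ is a mid vowel in word-final position, so it raises to [i]. /oaxoerorizuuve/ → oaxoerorizuuvi.

oaxoerorizuuvi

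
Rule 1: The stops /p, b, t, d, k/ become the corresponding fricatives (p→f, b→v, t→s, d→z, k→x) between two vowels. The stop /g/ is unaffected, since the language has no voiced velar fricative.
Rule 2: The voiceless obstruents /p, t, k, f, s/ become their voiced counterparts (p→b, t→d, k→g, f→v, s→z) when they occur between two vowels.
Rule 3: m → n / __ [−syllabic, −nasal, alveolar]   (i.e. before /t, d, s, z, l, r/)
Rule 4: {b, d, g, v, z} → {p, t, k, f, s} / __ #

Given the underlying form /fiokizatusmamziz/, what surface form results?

fioxizazusmanzis

Rule 1 (intervocalic spirantization): /k/ is a stop between vowels /o/ and /i/, so it spirantizes to the fricative [x]. /t/ is a stop between vowels /a/ and /u/, so it spirantizes to the fricative [s]. /fiokizatusmamziz/ → fioxizasusmamziz.
Rule 2 (intervocalic voicing): /s/ is a voiceless obstruent between vowels /a/ and /u/, so it voices to [z]. /fioxizasusmamziz/ → fioxizazusmamziz.
Rule 3 (nasal place assimilation): /m/ precedes the alveolar consonant /z/, so it assimilates in place to [n]. /fioxizazusmamziz/ → fioxizazusmanziz.
Rule 4 (final devoicing): /z/ is a voiced obstruent in word-final position, so it devoices to [s]. /fioxizazusmanziz/ → fioxizazusmanzis.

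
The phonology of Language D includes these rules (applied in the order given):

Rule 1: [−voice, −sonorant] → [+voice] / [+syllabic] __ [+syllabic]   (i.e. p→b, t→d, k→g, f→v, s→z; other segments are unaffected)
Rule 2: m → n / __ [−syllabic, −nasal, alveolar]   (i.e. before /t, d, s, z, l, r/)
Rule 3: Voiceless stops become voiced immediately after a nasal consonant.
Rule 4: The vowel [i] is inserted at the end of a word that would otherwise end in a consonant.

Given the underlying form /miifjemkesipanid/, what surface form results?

miifjemgezibanidi

Rule 1 (intervocalic voicing): /s/ is a voiceless obstruent between vowels /e/ and /i/, so it voices to [z]. /p/ is a voiceless obstruent between vowels /i/ and /a/, so it voices to [b]. /miifjemkesipanid/ → miifjemkezibanid.
Rule 2 (nasal place assimilation): no segment meets the environment; /miifjemkezibanid/ is unchanged.
Rule 3 (post-nasal voicing): /k/ is a voiceless stop immediately after the nasal /m/, so it voices to [g]. /miifjemkezibanid/ → miifjemgezibanid.
Rule 4 (final i-epenthesis): the form ends in the consonant /d/, so [i] is inserted word-finally. /miifjemgezibanid/ → miifjemgezibanidi.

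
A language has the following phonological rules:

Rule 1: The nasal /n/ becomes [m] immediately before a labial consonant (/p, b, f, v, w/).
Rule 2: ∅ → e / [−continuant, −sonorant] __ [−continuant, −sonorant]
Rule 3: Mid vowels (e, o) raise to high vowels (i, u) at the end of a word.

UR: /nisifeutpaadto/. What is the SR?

nisifeutepaadetu

Rule 1 (nasal place assimilation): no segment meets the environment; /nisifeutpaadto/ is unchanged.
Rule 2 (stop-cluster e-epenthesis): /t/ and /p/ form a stop–stop cluster, so [e] is inserted between them. /d/ and /t/ form a stop–stop cluster, so [e] is inserted between them. /nisifeutpaadto/ → nisifeutepaadeto.
Rule 3 (final vowel raising): /o/ is a mid vowel in word-final position, so it raises to [u]. /nisifeutepaadeto/ → nisifeutepaadetu.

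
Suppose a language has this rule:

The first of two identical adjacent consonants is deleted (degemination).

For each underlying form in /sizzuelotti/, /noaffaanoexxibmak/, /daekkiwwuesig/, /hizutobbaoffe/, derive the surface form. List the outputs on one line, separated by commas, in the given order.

sizueloti, noafaanoexibmak, daekiwuesig, hizutobaofe

/sizzuelotti/: /zz/ is a geminate; the first /z/ deletes. /tt/ is a geminate; the first /t/ deletes. → [sizueloti].
/noaffaanoexxibmak/: /ff/ is a geminate; the first /f/ deletes. /xx/ is a geminate; the first /x/ deletes. → [noafaanoexibmak].
/daekkiwwuesig/: /kk/ is a geminate; the first /k/ deletes. /ww/ is a geminate; the first /w/ deletes. → [daekiwuesig].
/hizutobbaoffe/: /bb/ is a geminate; the first /b/ deletes. /ff/ is a geminate; the first /f/ deletes. → [hizutobaofe].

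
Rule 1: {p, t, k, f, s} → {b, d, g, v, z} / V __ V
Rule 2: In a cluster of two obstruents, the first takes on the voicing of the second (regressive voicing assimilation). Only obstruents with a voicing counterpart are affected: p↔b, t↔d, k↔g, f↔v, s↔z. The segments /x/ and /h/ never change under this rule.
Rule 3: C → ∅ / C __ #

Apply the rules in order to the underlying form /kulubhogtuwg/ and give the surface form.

Rule 1 (intervocalic voicing): no segment meets the environment; /kulubhogtuwg/ is unchanged.
Rule 2 (regressive voicing assimilation): /b/ precedes the voiceless obstruent /h/, so it devoices to [p] by assimilation. /g/ precedes the voiceless obstruent /t/, so it devoices to [k] by assimilation. /kulubhogtuwg/ → kuluphoktuwg.
Rule 3 (final cluster simplification): /g/ is the second consonant of a word-final cluster /wg/, so it deletes. /kuluphoktuwg/ → kuluphoktuw.

kuluphoktuw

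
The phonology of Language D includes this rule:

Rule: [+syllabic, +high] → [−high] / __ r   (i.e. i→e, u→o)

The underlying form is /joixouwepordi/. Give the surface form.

No segment of /joixouwepordi/ meets the structural description of the rule, so the form surfaces unchanged.

joixouwepordi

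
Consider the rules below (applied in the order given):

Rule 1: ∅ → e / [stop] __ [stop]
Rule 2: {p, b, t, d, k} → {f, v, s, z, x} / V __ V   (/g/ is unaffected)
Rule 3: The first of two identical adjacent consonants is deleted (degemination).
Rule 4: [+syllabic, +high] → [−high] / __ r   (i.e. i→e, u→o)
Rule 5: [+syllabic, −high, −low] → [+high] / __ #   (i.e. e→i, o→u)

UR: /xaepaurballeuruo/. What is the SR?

xaefaorbaleoruu

Rule 1 (stop-cluster e-epenthesis): no segment meets the environment; /xaepaurballeuruo/ is unchanged.
Rule 2 (intervocalic spirantization): /p/ is a stop between vowels /e/ and /a/, so it spirantizes to the fricative [f]. /xaepaurballeuruo/ → xaefaurballeuruo.
Rule 3 (degemination): /ll/ is a geminate; the first /l/ deletes. /xaefaurballeuruo/ → xaefaurbaleuruo.
Rule 4 (pre-rhotic lowering): /u/ is a high vowel immediately before /r/, so it lowers to [o]. /u/ is a high vowel immediately before /r/, so it lowers to [o]. /xaefaurbaleuruo/ → xaefaorbaleoruo.
Rule 5 (final vowel raising): /o/ is a mid vowel in word-final position, so it raises to [u]. /xaefaorbaleoruo/ → xaefaorbaleoruu.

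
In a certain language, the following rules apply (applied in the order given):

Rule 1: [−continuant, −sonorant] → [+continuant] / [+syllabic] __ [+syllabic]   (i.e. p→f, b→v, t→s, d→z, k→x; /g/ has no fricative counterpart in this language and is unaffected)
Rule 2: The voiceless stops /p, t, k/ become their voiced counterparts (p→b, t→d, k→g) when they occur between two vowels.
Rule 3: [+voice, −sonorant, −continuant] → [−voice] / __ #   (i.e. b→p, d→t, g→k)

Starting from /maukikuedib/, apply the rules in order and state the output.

mauxixuezip

Rule 1 (intervocalic spirantization): /k/ is a stop between vowels /u/ and /i/, so it spirantizes to the fricative [x]. /k/ is a stop between vowels /i/ and /u/, so it spirantizes to the fricative [x]. /d/ is a stop between vowels /e/ and /i/, so it spirantizes to the fricative [z]. /maukikuedib/ → mauxixuezib.
Rule 2 (intervocalic voicing): no segment meets the environment; /mauxixuezib/ is unchanged.
Rule 3 (final devoicing): /b/ is a voiced stop in word-final position, so it devoices to [p]. /mauxixuezib/ → mauxixuezip.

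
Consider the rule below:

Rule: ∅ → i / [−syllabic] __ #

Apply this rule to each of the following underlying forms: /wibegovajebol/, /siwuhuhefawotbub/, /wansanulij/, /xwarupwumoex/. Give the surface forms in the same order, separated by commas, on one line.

/wibegovajebol/: the form ends in the consonant /l/, so [i] is inserted word-finally. → [wibegovajeboli].
/siwuhuhefawotbub/: the form ends in the consonant /b/, so [i] is inserted word-finally. → [siwuhuhefawotbubi].
/wansanulij/: the form ends in the consonant /j/, so [i] is inserted word-finally. → [wansanuliji].
/xwarupwumoex/: the form ends in the consonant /x/, so [i] is inserted word-finally. → [xwarupwumoexi].

wibegovajeboli, siwuhuhefawotbubi, wansanuliji, xwarupwumoexi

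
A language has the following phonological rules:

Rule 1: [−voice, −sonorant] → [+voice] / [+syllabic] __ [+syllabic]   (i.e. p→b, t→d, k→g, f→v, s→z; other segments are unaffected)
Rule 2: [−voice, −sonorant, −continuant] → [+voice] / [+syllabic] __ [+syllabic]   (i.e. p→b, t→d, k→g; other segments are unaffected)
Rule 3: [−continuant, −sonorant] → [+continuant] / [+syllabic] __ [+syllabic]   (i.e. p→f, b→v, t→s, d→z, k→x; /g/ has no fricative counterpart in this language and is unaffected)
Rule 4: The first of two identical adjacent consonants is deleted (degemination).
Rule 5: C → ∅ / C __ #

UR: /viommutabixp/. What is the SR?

viomuzavix

Rule 1 (intervocalic voicing): /t/ is a voiceless obstruent between vowels /u/ and /a/, so it voices to [d]. /viommutabixp/ → viommudabixp.
Rule 2 (intervocalic voicing): no segment meets the environment; /viommudabixp/ is unchanged.
Rule 3 (intervocalic spirantization): /d/ is a stop between vowels /u/ and /a/, so it spirantizes to the fricative [z]. /b/ is a stop between vowels /a/ and /i/, so it spirantizes to the fricative [v]. /viommudabixp/ → viommuzavixp.
Rule 4 (degemination): /mm/ is a geminate; the first /m/ deletes. /viommuzavixp/ → viomuzavixp.
Rule 5 (final cluster simplification): /p/ is the second consonant of a word-final cluster /xp/, so it deletes. /viomuzavixp/ → viomuzavix.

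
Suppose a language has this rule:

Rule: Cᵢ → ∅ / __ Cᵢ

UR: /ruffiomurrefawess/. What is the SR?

rufiomurefawes

/ff/ is a geminate; the first /f/ deletes.
/rr/ is a geminate; the first /r/ deletes.
/ss/ is a geminate; the first /s/ deletes.
The other instances of /r/, /f/, /m/, /w/, /s/ do not occur in the required environment and remain unchanged.
Surface form: [rufiomurefawes].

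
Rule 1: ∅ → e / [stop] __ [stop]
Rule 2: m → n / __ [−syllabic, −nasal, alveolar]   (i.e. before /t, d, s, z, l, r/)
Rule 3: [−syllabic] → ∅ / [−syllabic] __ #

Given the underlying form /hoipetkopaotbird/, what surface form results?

hoipetekopaotebir

Rule 1 (stop-cluster e-epenthesis): /t/ and /k/ form a stop–stop cluster, so [e] is inserted between them. /t/ and /b/ form a stop–stop cluster, so [e] is inserted between them. /hoipetkopaotbird/ → hoipetekopaotebird.
Rule 2 (nasal place assimilation): no segment meets the environment; /hoipetekopaotebird/ is unchanged.
Rule 3 (final cluster simplification): /d/ is the second consonant of a word-final cluster /rd/, so it deletes. /hoipetekopaotebird/ → hoipetekopaotebir.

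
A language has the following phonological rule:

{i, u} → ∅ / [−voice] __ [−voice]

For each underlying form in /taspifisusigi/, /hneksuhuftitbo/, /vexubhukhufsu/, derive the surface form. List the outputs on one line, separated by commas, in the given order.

taspfssigi, hnekshfttbo, vexubhkhfsu

/taspifisusigi/: /i/ is a high vowel flanked by voiceless consonants /p/ and /f/, so it deletes. /i/ is a high vowel flanked by voiceless consonants /f/ and /s/, so it deletes. /u/ is a high vowel flanked by voiceless consonants /s/ and /s/, so it deletes. → [taspfssigi].
/hneksuhuftitbo/: /u/ is a high vowel flanked by voiceless consonants /s/ and /h/, so it deletes. /u/ is a high vowel flanked by voiceless consonants /h/ and /f/, so it deletes. /i/ is a high vowel flanked by voiceless consonants /t/ and /t/, so it deletes. → [hnekshfttbo].
/vexubhukhufsu/: /u/ is a high vowel flanked by voiceless consonants /h/ and /k/, so it deletes. /u/ is a high vowel flanked by voiceless consonants /h/ and /f/, so it deletes. → [vexubhkhfsu].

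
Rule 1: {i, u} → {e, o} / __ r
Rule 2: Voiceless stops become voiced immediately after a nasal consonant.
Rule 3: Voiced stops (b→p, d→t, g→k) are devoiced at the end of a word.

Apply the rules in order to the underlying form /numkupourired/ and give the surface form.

numgupooreret

Rule 1 (pre-rhotic lowering): /u/ is a high vowel immediately before /r/, so it lowers to [o]. /i/ is a high vowel immediately before /r/, so it lowers to [e]. /numkupourired/ → numkupoorered.
Rule 2 (post-nasal voicing): /k/ is a voiceless stop immediately after the nasal /m/, so it voices to [g]. /numkupoorered/ → numgupoorered.
Rule 3 (final devoicing): /d/ is a voiced stop in word-final position, so it devoices to [t]. /numgupoorered/ → numgupooreret.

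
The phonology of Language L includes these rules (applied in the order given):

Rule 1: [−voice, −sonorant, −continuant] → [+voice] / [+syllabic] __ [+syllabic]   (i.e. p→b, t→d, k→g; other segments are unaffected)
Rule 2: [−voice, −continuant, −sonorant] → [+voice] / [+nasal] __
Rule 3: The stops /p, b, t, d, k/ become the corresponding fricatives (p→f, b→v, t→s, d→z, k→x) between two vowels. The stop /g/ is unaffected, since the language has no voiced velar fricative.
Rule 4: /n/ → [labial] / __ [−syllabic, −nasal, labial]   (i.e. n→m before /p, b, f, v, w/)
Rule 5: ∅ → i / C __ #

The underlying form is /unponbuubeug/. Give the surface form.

umbombuuveugi

Rule 1 (intervocalic voicing): no segment meets the environment; /unponbuubeug/ is unchanged.
Rule 2 (post-nasal voicing): /p/ is a voiceless stop immediately after the nasal /n/, so it voices to [b]. /unponbuubeug/ → unbonbuubeug.
Rule 3 (intervocalic spirantization): /b/ is a stop between vowels /u/ and /e/, so it spirantizes to the fricative [v]. /unbonbuubeug/ → unbonbuuveug.
Rule 4 (nasal place assimilation): /n/ precedes the labial consonant /b/, so it assimilates in place to [m]. /n/ precedes the labial consonant /b/, so it assimilates in place to [m]. /unbonbuuveug/ → umbombuuveug.
Rule 5 (final i-epenthesis): the form ends in the consonant /g/, so [i] is inserted word-finally. /umbombuuveug/ → umbombuuveugi.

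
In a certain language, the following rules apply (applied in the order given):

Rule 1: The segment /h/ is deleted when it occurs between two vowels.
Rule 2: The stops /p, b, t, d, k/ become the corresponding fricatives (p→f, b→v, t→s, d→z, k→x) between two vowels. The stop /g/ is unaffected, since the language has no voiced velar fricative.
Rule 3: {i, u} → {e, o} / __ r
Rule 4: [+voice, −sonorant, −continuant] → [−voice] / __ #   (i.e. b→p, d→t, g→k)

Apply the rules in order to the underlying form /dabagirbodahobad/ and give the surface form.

Rule 1 (intervocalic h-deletion): /h/ occurs between vowels /a/ and /o/, so it deletes. /dabagirbodahobad/ → dabagirbodaobad.
Rule 2 (intervocalic spirantization): /b/ is a stop between vowels /a/ and /a/, so it spirantizes to the fricative [v]. /d/ is a stop between vowels /o/ and /a/, so it spirantizes to the fricative [z]. /b/ is a stop between vowels /o/ and /a/, so it spirantizes to the fricative [v]. /dabagirbodaobad/ → davagirbozaovad.
Rule 3 (pre-rhotic lowering): /i/ is a high vowel immediately before /r/, so it lowers to [e]. /davagirbozaovad/ → davagerbozaovad.
Rule 4 (final devoicing): /d/ is a voiced stop in word-final position, so it devoices to [t]. /davagerbozaovad/ → davagerbozaovat.

davagerbozaovat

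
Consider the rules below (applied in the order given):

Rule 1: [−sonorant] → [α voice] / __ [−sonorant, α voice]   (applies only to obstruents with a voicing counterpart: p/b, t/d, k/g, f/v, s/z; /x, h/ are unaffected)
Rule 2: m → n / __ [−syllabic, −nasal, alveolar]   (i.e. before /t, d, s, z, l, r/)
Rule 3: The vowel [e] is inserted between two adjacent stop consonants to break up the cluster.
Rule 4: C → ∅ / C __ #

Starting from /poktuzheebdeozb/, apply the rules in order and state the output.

poketusheebedeoz

Rule 1 (regressive voicing assimilation): /z/ precedes the voiceless obstruent /h/, so it devoices to [s] by assimilation. /poktuzheebdeozb/ → poktusheebdeozb.
Rule 2 (nasal place assimilation): no segment meets the environment; /poktusheebdeozb/ is unchanged.
Rule 3 (stop-cluster e-epenthesis): /k/ and /t/ form a stop–stop cluster, so [e] is inserted between them. /b/ and /d/ form a stop–stop cluster, so [e] is inserted between them. /poktusheebdeozb/ → poketusheebedeozb.
Rule 4 (final cluster simplification): /b/ is the second consonant of a word-final cluster /zb/, so it deletes. /poketusheebedeozb/ → poketusheebedeoz.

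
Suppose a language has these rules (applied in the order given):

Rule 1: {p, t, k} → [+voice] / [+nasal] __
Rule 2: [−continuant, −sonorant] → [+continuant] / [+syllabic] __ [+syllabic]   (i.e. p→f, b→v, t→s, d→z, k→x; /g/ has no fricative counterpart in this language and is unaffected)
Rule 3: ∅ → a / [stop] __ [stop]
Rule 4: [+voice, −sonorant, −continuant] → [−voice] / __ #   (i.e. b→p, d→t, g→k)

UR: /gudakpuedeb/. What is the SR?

guzakapuezep

Rule 1 (post-nasal voicing): no segment meets the environment; /gudakpuedeb/ is unchanged.
Rule 2 (intervocalic spirantization): /d/ is a stop between vowels /u/ and /a/, so it spirantizes to the fricative [z]. /d/ is a stop between vowels /e/ and /e/, so it spirantizes to the fricative [z]. /gudakpuedeb/ → guzakpuezeb.
Rule 3 (stop-cluster a-epenthesis): /k/ and /p/ form a stop–stop cluster, so [a] is inserted between them. /guzakpuezeb/ → guzakapuezeb.
Rule 4 (final devoicing): /b/ is a voiced stop in word-final position, so it devoices to [p]. /guzakapuezeb/ → guzakapuezep.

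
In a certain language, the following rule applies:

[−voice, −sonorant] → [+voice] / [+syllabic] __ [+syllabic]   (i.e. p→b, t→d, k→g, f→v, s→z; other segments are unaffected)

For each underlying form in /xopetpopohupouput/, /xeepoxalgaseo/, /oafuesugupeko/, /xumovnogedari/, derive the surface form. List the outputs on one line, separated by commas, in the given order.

/xopetpopohupouput/: /p/ is a voiceless obstruent between vowels /o/ and /e/, so it voices to [b]. /p/ is a voiceless obstruent between vowels /o/ and /o/, so it voices to [b]. /p/ is a voiceless obstruent between vowels /u/ and /o/, so it voices to [b]. /p/ is a voiceless obstruent between vowels /u/ and /u/, so it voices to [b]. → [xobetpobohuboubut].
/xeepoxalgaseo/: /p/ is a voiceless obstruent between vowels /e/ and /o/, so it voices to [b]. /s/ is a voiceless obstruent between vowels /a/ and /e/, so it voices to [z]. → [xeeboxalgazeo].
/oafuesugupeko/: /f/ is a voiceless obstruent between vowels /a/ and /u/, so it voices to [v]. /s/ is a voiceless obstruent between vowels /e/ and /u/, so it voices to [z]. /p/ is a voiceless obstruent between vowels /u/ and /e/, so it voices to [b]. /k/ is a voiceless obstruent between vowels /e/ and /o/, so it voices to [g]. → [oavuezugubego].
/xumovnogedari/: the rule's environment is not met; surfaces unchanged as [xumovnogedari].

xobetpobohuboubut, xeeboxalgazeo, oavuezugubego, xumovnogedari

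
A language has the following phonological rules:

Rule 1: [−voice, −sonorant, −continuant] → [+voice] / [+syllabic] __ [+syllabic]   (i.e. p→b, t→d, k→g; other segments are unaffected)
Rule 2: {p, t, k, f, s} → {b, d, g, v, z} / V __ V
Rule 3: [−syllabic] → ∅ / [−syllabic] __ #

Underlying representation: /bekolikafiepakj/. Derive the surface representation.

Rule 1 (intervocalic voicing): /k/ is a voiceless stop between vowels /e/ and /o/, so it voices to [g]. /k/ is a voiceless stop between vowels /i/ and /a/, so it voices to [g]. /p/ is a voiceless stop between vowels /e/ and /a/, so it voices to [b]. /bekolikafiepakj/ → begoligafiebakj.
Rule 2 (intervocalic voicing): /f/ is a voiceless obstruent between vowels /a/ and /i/, so it voices to [v]. /begoligafiebakj/ → begoligaviebakj.
Rule 3 (final cluster simplification): /j/ is the second consonant of a word-final cluster /kj/, so it deletes. /begoligaviebakj/ → begoligaviebak.

begoligaviebak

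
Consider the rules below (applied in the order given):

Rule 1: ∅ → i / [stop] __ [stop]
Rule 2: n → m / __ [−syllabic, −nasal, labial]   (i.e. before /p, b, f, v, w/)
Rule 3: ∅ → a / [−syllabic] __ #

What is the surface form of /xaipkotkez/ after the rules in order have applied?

xaipikotikeza

Rule 1 (stop-cluster i-epenthesis): /p/ and /k/ form a stop–stop cluster, so [i] is inserted between them. /t/ and /k/ form a stop–stop cluster, so [i] is inserted between them. /xaipkotkez/ → xaipikotikez.
Rule 2 (nasal place assimilation): no segment meets the environment; /xaipikotikez/ is unchanged.
Rule 3 (final a-epenthesis): the form ends in the consonant /z/, so [a] is inserted word-finally. /xaipikotikez/ → xaipikotikeza.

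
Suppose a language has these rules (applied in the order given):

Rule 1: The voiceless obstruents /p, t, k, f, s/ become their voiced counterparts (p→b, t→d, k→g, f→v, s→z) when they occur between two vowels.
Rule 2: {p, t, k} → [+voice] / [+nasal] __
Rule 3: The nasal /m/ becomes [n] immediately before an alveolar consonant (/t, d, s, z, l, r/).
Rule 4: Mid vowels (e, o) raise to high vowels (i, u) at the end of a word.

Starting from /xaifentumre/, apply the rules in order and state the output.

Rule 1 (intervocalic voicing): /f/ is a voiceless obstruent between vowels /i/ and /e/, so it voices to [v]. /xaifentumre/ → xaiventumre.
Rule 2 (post-nasal voicing): /t/ is a voiceless stop immediately after the nasal /n/, so it voices to [d]. /xaiventumre/ → xaivendumre.
Rule 3 (nasal place assimilation): /m/ precedes the alveolar consonant /r/, so it assimilates in place to [n]. /xaivendumre/ → xaivendunre.
Rule 4 (final vowel raising): /e/ is a mid vowel in word-final position, so it raises to [i]. /xaivendunre/ → xaivendunri.

xaivendunri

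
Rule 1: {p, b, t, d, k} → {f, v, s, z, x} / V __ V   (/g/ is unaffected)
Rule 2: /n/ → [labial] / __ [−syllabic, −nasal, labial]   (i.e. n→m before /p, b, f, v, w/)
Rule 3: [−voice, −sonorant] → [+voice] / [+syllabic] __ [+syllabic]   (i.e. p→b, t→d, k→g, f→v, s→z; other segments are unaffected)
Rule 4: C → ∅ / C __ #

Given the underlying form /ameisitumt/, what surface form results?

ameizizum

Rule 1 (intervocalic spirantization): /t/ is a stop between vowels /i/ and /u/, so it spirantizes to the fricative [s]. /ameisitumt/ → ameisisumt.
Rule 2 (nasal place assimilation): no segment meets the environment; /ameisisumt/ is unchanged.
Rule 3 (intervocalic voicing): /s/ is a voiceless obstruent between vowels /i/ and /i/, so it voices to [z]. /s/ is a voiceless obstruent between vowels /i/ and /u/, so it voices to [z]. /ameisisumt/ → ameizizumt.
Rule 4 (final cluster simplification): /t/ is the second consonant of a word-final cluster /mt/, so it deletes. /ameizizumt/ → ameizizum.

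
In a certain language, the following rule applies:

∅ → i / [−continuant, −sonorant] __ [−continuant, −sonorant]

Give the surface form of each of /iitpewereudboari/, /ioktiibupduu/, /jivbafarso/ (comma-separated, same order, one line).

iitipewereudiboari, iokitiibupiduu, jivbafarso

/iitpewereudboari/: /t/ and /p/ form a stop–stop cluster, so [i] is inserted between them. /d/ and /b/ form a stop–stop cluster, so [i] is inserted between them. → [iitipewereudiboari].
/ioktiibupduu/: /k/ and /t/ form a stop–stop cluster, so [i] is inserted between them. /p/ and /d/ form a stop–stop cluster, so [i] is inserted between them. → [iokitiibupiduu].
/jivbafarso/: the rule's environment is not met; surfaces unchanged as [jivbafarso].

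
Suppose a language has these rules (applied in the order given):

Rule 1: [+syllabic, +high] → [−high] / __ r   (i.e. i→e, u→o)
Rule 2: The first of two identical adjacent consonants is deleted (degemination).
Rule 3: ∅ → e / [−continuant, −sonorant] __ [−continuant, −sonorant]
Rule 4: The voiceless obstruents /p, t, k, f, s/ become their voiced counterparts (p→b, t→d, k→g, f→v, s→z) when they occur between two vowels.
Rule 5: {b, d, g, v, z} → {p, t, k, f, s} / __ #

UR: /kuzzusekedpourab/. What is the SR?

Rule 1 (pre-rhotic lowering): /u/ is a high vowel immediately before /r/, so it lowers to [o]. /kuzzusekedpourab/ → kuzzusekedpoorab.
Rule 2 (degemination): /zz/ is a geminate; the first /z/ deletes. /kuzzusekedpoorab/ → kuzusekedpoorab.
Rule 3 (stop-cluster e-epenthesis): /d/ and /p/ form a stop–stop cluster, so [e] is inserted between them. /kuzusekedpoorab/ → kuzusekedepoorab.
Rule 4 (intervocalic voicing): /s/ is a voiceless obstruent between vowels /u/ and /e/, so it voices to [z]. /k/ is a voiceless obstruent between vowels /e/ and /e/, so it voices to [g]. /p/ is a voiceless obstruent between vowels /e/ and /o/, so it voices to [b]. /kuzusekedepoorab/ → kuzuzegedeboorab.
Rule 5 (final devoicing): /b/ is a voiced obstruent in word-final position, so it devoices to [p]. /kuzuzegedeboorab/ → kuzuzegedeboorap.

kuzuzegedeboorap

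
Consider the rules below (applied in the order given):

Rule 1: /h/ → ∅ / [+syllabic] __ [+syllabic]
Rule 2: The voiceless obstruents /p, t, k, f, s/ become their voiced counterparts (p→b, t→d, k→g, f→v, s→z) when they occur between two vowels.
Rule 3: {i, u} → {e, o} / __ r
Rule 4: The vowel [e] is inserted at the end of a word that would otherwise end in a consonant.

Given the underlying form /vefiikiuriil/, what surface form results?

Rule 1 (intervocalic h-deletion): no segment meets the environment; /vefiikiuriil/ is unchanged.
Rule 2 (intervocalic voicing): /f/ is a voiceless obstruent between vowels /e/ and /i/, so it voices to [v]. /k/ is a voiceless obstruent between vowels /i/ and /i/, so it voices to [g]. /vefiikiuriil/ → veviigiuriil.
Rule 3 (pre-rhotic lowering): /u/ is a high vowel immediately before /r/, so it lowers to [o]. /veviigiuriil/ → veviigioriil.
Rule 4 (final e-epenthesis): the form ends in the consonant /l/, so [e] is inserted word-finally. /veviigioriil/ → veviigioriile.

veviigioriile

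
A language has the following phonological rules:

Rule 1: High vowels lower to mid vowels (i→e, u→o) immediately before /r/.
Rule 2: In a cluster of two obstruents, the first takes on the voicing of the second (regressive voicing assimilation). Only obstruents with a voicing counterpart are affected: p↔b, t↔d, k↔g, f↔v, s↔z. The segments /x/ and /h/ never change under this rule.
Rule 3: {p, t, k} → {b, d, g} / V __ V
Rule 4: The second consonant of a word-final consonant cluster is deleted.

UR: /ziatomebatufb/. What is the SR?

ziadomebaduv

Rule 1 (pre-rhotic lowering): no segment meets the environment; /ziatomebatufb/ is unchanged.
Rule 2 (regressive voicing assimilation): /f/ precedes the voiced obstruent /b/, so it voices to [v] by assimilation. /ziatomebatufb/ → ziatomebatuvb.
Rule 3 (intervocalic voicing): /t/ is a voiceless stop between vowels /a/ and /o/, so it voices to [d]. /t/ is a voiceless stop between vowels /a/ and /u/, so it voices to [d]. /ziatomebatuvb/ → ziadomebaduvb.
Rule 4 (final cluster simplification): /b/ is the second consonant of a word-final cluster /vb/, so it deletes. /ziadomebaduvb/ → ziadomebaduv.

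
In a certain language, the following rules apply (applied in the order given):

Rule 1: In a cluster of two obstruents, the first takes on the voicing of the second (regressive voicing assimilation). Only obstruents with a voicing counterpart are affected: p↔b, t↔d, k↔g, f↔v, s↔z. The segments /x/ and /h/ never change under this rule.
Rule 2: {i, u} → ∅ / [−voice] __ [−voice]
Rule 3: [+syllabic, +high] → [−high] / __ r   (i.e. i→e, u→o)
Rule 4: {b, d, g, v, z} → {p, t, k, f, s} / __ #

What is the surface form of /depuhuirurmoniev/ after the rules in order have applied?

Rule 1 (regressive voicing assimilation): no segment meets the environment; /depuhuirurmoniev/ is unchanged.
Rule 2 (high vowel syncope): /u/ is a high vowel flanked by voiceless consonants /p/ and /h/, so it deletes. /depuhuirurmoniev/ → dephuirurmoniev.
Rule 3 (pre-rhotic lowering): /i/ is a high vowel immediately before /r/, so it lowers to [e]. /u/ is a high vowel immediately before /r/, so it lowers to [o]. /dephuirurmoniev/ → dephuerormoniev.
Rule 4 (final devoicing): /v/ is a voiced obstruent in word-final position, so it devoices to [f]. /dephuerormoniev/ → dephuerormonief.

dephuerormonief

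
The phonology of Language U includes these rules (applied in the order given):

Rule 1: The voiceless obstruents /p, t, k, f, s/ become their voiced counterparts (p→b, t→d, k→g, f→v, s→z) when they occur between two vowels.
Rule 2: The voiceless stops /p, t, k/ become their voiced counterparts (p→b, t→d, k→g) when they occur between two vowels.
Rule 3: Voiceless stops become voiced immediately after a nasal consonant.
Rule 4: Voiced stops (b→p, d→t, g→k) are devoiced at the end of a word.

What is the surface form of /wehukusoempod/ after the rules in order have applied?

wehuguzoembot

Rule 1 (intervocalic voicing): /k/ is a voiceless obstruent between vowels /u/ and /u/, so it voices to [g]. /s/ is a voiceless obstruent between vowels /u/ and /o/, so it voices to [z]. /wehukusoempod/ → wehuguzoempod.
Rule 2 (intervocalic voicing): no segment meets the environment; /wehuguzoempod/ is unchanged.
Rule 3 (post-nasal voicing): /p/ is a voiceless stop immediately after the nasal /m/, so it voices to [b]. /wehuguzoempod/ → wehuguzoembod.
Rule 4 (final devoicing): /d/ is a voiced stop in word-final position, so it devoices to [t]. /wehuguzoembod/ → wehuguzoembot.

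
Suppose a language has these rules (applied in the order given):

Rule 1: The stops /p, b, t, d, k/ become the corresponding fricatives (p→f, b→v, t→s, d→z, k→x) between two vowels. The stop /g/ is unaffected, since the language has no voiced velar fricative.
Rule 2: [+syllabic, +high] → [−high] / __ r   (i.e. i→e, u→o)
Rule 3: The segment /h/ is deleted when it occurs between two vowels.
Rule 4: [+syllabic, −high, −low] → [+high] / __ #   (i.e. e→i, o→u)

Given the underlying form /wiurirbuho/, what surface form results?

Rule 1 (intervocalic spirantization): no segment meets the environment; /wiurirbuho/ is unchanged.
Rule 2 (pre-rhotic lowering): /u/ is a high vowel immediately before /r/, so it lowers to [o]. /i/ is a high vowel immediately before /r/, so it lowers to [e]. /wiurirbuho/ → wiorerbuho.
Rule 3 (intervocalic h-deletion): /h/ occurs between vowels /u/ and /o/, so it deletes. /wiorerbuho/ → wiorerbuo.
Rule 4 (final vowel raising): /o/ is a mid vowel in word-final position, so it raises to [u]. /wiorerbuo/ → wiorerbuu.

wiorerbuu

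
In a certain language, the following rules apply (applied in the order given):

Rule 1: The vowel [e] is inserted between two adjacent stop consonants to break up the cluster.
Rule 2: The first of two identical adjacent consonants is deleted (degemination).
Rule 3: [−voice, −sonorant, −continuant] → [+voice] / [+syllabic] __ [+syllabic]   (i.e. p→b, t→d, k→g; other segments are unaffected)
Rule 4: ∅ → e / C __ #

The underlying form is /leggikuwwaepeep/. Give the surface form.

legegiguwaebeepe

Rule 1 (stop-cluster e-epenthesis): /g/ and /g/ form a stop–stop cluster, so [e] is inserted between them. /leggikuwwaepeep/ → legegikuwwaepeep.
Rule 2 (degemination): /ww/ is a geminate; the first /w/ deletes. /legegikuwwaepeep/ → legegikuwaepeep.
Rule 3 (intervocalic voicing): /k/ is a voiceless stop between vowels /i/ and /u/, so it voices to [g]. /p/ is a voiceless stop between vowels /e/ and /e/, so it voices to [b]. /legegikuwaepeep/ → legegiguwaebeep.
Rule 4 (final e-epenthesis): the form ends in the consonant /p/, so [e] is inserted word-finally. /legegiguwaebeep/ → legegiguwaebeepe.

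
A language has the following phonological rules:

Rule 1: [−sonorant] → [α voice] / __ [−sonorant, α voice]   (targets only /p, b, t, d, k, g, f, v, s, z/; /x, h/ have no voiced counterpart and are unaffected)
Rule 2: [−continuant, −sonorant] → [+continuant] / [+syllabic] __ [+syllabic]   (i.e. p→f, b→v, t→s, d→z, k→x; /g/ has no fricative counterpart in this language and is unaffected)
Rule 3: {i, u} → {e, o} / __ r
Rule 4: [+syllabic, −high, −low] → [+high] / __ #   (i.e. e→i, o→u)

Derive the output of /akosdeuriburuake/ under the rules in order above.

axozdeorivoruaxi

Rule 1 (regressive voicing assimilation): /s/ precedes the voiced obstruent /d/, so it voices to [z] by assimilation. /akosdeuriburuake/ → akozdeuriburuake.
Rule 2 (intervocalic spirantization): /k/ is a stop between vowels /a/ and /o/, so it spirantizes to the fricative [x]. /b/ is a stop between vowels /i/ and /u/, so it spirantizes to the fricative [v]. /k/ is a stop between vowels /a/ and /e/, so it spirantizes to the fricative [x]. /akozdeuriburuake/ → axozdeurivuruaxe.
Rule 3 (pre-rhotic lowering): /u/ is a high vowel immediately before /r/, so it lowers to [o]. /u/ is a high vowel immediately before /r/, so it lowers to [o]. /axozdeurivuruaxe/ → axozdeorivoruaxe.
Rule 4 (final vowel raising): /e/ is a mid vowel in word-final position, so it raises to [i]. /axozdeorivoruaxe/ → axozdeorivoruaxi.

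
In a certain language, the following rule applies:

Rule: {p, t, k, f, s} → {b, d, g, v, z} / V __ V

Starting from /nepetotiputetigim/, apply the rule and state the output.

nebedodibudedigim

/p/ is a voiceless obstruent between vowels /e/ and /e/, so it voices to [b].
/t/ is a voiceless obstruent between vowels /e/ and /o/, so it voices to [d].
/t/ is a voiceless obstruent between vowels /o/ and /i/, so it voices to [d].
/p/ is a voiceless obstruent between vowels /i/ and /u/, so it voices to [b].
/t/ is a voiceless obstruent between vowels /u/ and /e/, so it voices to [d].
/t/ is a voiceless obstruent between vowels /e/ and /i/, so it voices to [d].
Surface form: [nebedodibudedigim].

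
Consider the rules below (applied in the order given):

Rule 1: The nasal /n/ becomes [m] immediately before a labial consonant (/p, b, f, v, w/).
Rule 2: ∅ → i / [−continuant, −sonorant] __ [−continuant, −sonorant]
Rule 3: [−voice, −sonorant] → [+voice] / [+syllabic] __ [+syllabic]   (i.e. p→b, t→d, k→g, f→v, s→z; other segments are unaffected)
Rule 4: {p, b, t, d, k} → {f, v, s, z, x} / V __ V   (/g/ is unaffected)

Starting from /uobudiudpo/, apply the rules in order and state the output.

Rule 1 (nasal place assimilation): no segment meets the environment; /uobudiudpo/ is unchanged.
Rule 2 (stop-cluster i-epenthesis): /d/ and /p/ form a stop–stop cluster, so [i] is inserted between them. /uobudiudpo/ → uobudiudipo.
Rule 3 (intervocalic voicing): /p/ is a voiceless obstruent between vowels /i/ and /o/, so it voices to [b]. /uobudiudipo/ → uobudiudibo.
Rule 4 (intervocalic spirantization): /b/ is a stop between vowels /o/ and /u/, so it spirantizes to the fricative [v]. /d/ is a stop between vowels /u/ and /i/, so it spirantizes to the fricative [z]. /d/ is a stop between vowels /u/ and /i/, so it spirantizes to the fricative [z]. /b/ is a stop between vowels /i/ and /o/, so it spirantizes to the fricative [v]. /uobudiudibo/ → uovuziuzivo.

uovuziuzivo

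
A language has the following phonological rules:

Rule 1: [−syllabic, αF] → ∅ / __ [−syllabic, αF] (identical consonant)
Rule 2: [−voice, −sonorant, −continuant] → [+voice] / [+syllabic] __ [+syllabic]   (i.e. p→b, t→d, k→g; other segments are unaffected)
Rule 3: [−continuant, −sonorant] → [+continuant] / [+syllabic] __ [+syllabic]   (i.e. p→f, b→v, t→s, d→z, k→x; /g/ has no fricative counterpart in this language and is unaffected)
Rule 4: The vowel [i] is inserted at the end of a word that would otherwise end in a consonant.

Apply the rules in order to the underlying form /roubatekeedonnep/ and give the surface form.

Rule 1 (degemination): /nn/ is a geminate; the first /n/ deletes. /roubatekeedonnep/ → roubatekeedonep.
Rule 2 (intervocalic voicing): /t/ is a voiceless stop between vowels /a/ and /e/, so it voices to [d]. /k/ is a voiceless stop between vowels /e/ and /e/, so it voices to [g]. /roubatekeedonep/ → roubadegeedonep.
Rule 3 (intervocalic spirantization): /b/ is a stop between vowels /u/ and /a/, so it spirantizes to the fricative [v]. /d/ is a stop between vowels /a/ and /e/, so it spirantizes to the fricative [z]. /d/ is a stop between vowels /e/ and /o/, so it spirantizes to the fricative [z]. /roubadegeedonep/ → rouvazegeezonep.
Rule 4 (final i-epenthesis): the form ends in the consonant /p/, so [i] is inserted word-finally. /rouvazegeezonep/ → rouvazegeezonepi.

rouvazegeezonepi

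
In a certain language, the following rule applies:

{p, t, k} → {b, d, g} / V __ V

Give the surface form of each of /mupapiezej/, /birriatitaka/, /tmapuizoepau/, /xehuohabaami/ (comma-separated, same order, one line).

mubabiezej, birriadidaga, tmabuizoebau, xehuohabaami

/mupapiezej/: /p/ is a voiceless stop between vowels /u/ and /a/, so it voices to [b]. /p/ is a voiceless stop between vowels /a/ and /i/, so it voices to [b]. → [mubabiezej].
/birriatitaka/: /t/ is a voiceless stop between vowels /a/ and /i/, so it voices to [d]. /t/ is a voiceless stop between vowels /i/ and /a/, so it voices to [d]. /k/ is a voiceless stop between vowels /a/ and /a/, so it voices to [g]. → [birriadidaga].
/tmapuizoepau/: /p/ is a voiceless stop between vowels /a/ and /u/, so it voices to [b]. /p/ is a voiceless stop between vowels /e/ and /a/, so it voices to [b]. → [tmabuizoebau].
/xehuohabaami/: the rule's environment is not met; surfaces unchanged as [xehuohabaami].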